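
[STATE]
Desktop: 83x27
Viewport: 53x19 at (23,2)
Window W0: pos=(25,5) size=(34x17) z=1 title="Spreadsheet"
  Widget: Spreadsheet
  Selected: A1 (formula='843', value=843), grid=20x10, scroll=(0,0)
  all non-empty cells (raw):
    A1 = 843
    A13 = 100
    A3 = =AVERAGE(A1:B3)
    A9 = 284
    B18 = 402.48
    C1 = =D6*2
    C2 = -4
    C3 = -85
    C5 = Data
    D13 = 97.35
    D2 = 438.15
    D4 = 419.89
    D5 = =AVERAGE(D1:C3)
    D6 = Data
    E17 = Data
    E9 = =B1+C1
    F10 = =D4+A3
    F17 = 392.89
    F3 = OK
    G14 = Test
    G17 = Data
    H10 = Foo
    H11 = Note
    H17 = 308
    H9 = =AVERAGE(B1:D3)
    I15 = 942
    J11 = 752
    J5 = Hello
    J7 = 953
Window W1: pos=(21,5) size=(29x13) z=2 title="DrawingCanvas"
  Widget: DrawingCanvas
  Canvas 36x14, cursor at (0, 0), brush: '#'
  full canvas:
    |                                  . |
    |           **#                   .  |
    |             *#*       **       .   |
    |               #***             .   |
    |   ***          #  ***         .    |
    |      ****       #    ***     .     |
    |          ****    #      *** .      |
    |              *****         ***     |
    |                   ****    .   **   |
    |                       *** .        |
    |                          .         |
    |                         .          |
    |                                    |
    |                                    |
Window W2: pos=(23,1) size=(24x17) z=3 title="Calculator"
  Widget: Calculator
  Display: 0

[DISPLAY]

┃ Calculator           ┃                             
┠──────────────────────┨                             
┃                     0┃                             
┃┌───┬───┬───┬───┐     ┃━━┓━━━━━━━━┓                 
┃│ 7 │ 8 │ 9 │ ÷ │     ┃  ┃        ┃                 
┃├───┼───┼───┼───┤     ┃──┨────────┨                 
┃│ 4 │ 5 │ 6 │ × │     ┃  ┃        ┃                 
┃├───┼───┼───┼───┤     ┃  ┃       D┃                 
┃│ 1 │ 2 │ 3 │ - │     ┃  ┃--------┃                 
┃├───┼───┼───┼───┤     ┃  ┃!       ┃                 
┃│ 0 │ . │ = │ + │     ┃  ┃  -4  43┃                 
┃├───┼───┼───┼───┤     ┃  ┃ -85    ┃                 
┃│ C │ MC│ MR│ M+│     ┃**┃   0  41┃                 
┃└───┴───┴───┴───┘     ┃  ┃    #ERR┃                 
┃                      ┃  ┃   0Data┃                 
┗━━━━━━━━━━━━━━━━━━━━━━┛━━┛   0    ┃                 
  ┃  8        0       0       0    ┃                 
  ┃  9      284       0       0    ┃                 
  ┃ 10        0       0       0    ┃                 


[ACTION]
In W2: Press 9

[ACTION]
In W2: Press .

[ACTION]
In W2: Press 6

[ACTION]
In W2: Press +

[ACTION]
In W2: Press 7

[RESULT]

┃ Calculator           ┃                             
┠──────────────────────┨                             
┃                     7┃                             
┃┌───┬───┬───┬───┐     ┃━━┓━━━━━━━━┓                 
┃│ 7 │ 8 │ 9 │ ÷ │     ┃  ┃        ┃                 
┃├───┼───┼───┼───┤     ┃──┨────────┨                 
┃│ 4 │ 5 │ 6 │ × │     ┃  ┃        ┃                 
┃├───┼───┼───┼───┤     ┃  ┃       D┃                 
┃│ 1 │ 2 │ 3 │ - │     ┃  ┃--------┃                 
┃├───┼───┼───┼───┤     ┃  ┃!       ┃                 
┃│ 0 │ . │ = │ + │     ┃  ┃  -4  43┃                 
┃├───┼───┼───┼───┤     ┃  ┃ -85    ┃                 
┃│ C │ MC│ MR│ M+│     ┃**┃   0  41┃                 
┃└───┴───┴───┴───┘     ┃  ┃    #ERR┃                 
┃                      ┃  ┃   0Data┃                 
┗━━━━━━━━━━━━━━━━━━━━━━┛━━┛   0    ┃                 
  ┃  8        0       0       0    ┃                 
  ┃  9      284       0       0    ┃                 
  ┃ 10        0       0       0    ┃                 


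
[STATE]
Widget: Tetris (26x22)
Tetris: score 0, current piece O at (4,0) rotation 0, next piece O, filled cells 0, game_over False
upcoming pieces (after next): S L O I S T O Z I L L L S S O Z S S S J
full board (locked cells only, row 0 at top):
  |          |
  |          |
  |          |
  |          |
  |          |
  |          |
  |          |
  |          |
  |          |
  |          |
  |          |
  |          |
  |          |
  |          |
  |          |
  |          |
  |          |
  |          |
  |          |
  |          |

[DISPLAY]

    ▓▓    │Next:          
    ▓▓    │▓▓             
          │▓▓             
          │               
          │               
          │               
          │Score:         
          │0              
          │               
          │               
          │               
          │               
          │               
          │               
          │               
          │               
          │               
          │               
          │               
          │               
          │               
          │               


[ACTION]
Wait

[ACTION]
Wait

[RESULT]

          │Next:          
          │▓▓             
    ▓▓    │▓▓             
    ▓▓    │               
          │               
          │               
          │Score:         
          │0              
          │               
          │               
          │               
          │               
          │               
          │               
          │               
          │               
          │               
          │               
          │               
          │               
          │               
          │               


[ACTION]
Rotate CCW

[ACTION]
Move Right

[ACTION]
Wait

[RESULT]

          │Next:          
          │▓▓             
          │▓▓             
     ▓▓   │               
     ▓▓   │               
          │               
          │Score:         
          │0              
          │               
          │               
          │               
          │               
          │               
          │               
          │               
          │               
          │               
          │               
          │               
          │               
          │               
          │               


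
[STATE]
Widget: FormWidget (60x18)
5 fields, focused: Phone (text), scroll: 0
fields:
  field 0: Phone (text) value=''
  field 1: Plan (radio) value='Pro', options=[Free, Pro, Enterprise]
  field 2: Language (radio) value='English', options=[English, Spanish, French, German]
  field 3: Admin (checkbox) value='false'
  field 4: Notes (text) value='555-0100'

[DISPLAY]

> Phone:      [                                            ]
  Plan:       ( ) Free  (●) Pro  ( ) Enterprise             
  Language:   (●) English  ( ) Spanish  ( ) French  ( ) Germ
  Admin:      [ ]                                           
  Notes:      [555-0100                                    ]
                                                            
                                                            
                                                            
                                                            
                                                            
                                                            
                                                            
                                                            
                                                            
                                                            
                                                            
                                                            
                                                            


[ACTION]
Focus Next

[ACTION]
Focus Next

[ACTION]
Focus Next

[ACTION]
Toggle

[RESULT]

  Phone:      [                                            ]
  Plan:       ( ) Free  (●) Pro  ( ) Enterprise             
  Language:   (●) English  ( ) Spanish  ( ) French  ( ) Germ
> Admin:      [x]                                           
  Notes:      [555-0100                                    ]
                                                            
                                                            
                                                            
                                                            
                                                            
                                                            
                                                            
                                                            
                                                            
                                                            
                                                            
                                                            
                                                            


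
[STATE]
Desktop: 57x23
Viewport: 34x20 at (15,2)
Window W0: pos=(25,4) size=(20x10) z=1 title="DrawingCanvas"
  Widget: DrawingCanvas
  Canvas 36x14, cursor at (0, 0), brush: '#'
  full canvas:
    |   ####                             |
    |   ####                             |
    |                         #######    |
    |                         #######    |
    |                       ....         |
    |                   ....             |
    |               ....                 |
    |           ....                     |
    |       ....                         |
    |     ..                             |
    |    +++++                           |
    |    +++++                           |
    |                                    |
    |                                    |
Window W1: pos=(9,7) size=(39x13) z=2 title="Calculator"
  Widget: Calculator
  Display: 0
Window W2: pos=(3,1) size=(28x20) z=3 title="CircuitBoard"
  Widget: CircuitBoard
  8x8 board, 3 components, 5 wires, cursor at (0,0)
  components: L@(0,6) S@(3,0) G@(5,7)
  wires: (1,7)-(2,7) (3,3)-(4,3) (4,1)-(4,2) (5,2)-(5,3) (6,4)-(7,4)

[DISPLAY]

rd             ┃                  
───────────────┨                  
4 5 6 7        ┃━━━━━━━━━━━━━┓    
               ┃ingCanvas    ┃    
               ┃─────────────┨    
               ┃━━━━━━━━━━━━━━━━┓ 
               ┃                ┃ 
               ┃────────────────┨ 
               ┃               0┃ 
     ·         ┃                ┃ 
     │         ┃                ┃ 
 ·   ·         ┃                ┃ 
               ┃                ┃ 
 · ─ ·         ┃                ┃ 
               ┃                ┃ 
         ·     ┃                ┃ 
         │     ┃                ┃ 
         ·     ┃━━━━━━━━━━━━━━━━┛ 
━━━━━━━━━━━━━━━┛                  
                                  


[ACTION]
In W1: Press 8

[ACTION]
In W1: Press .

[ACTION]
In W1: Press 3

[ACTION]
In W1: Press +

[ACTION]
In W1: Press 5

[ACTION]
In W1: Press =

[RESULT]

rd             ┃                  
───────────────┨                  
4 5 6 7        ┃━━━━━━━━━━━━━┓    
               ┃ingCanvas    ┃    
               ┃─────────────┨    
               ┃━━━━━━━━━━━━━━━━┓ 
               ┃                ┃ 
               ┃────────────────┨ 
               ┃            13.3┃ 
     ·         ┃                ┃ 
     │         ┃                ┃ 
 ·   ·         ┃                ┃ 
               ┃                ┃ 
 · ─ ·         ┃                ┃ 
               ┃                ┃ 
         ·     ┃                ┃ 
         │     ┃                ┃ 
         ·     ┃━━━━━━━━━━━━━━━━┛ 
━━━━━━━━━━━━━━━┛                  
                                  


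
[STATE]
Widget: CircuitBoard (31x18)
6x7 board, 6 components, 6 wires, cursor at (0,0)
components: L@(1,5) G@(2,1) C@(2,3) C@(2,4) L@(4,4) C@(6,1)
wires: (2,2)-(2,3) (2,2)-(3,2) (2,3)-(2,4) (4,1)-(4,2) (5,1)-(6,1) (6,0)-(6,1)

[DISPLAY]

   0 1 2 3 4 5                 
0  [.]                         
                               
1                       L      
                               
2       G   · ─ C ─ C          
            │                  
3           ·                  
                               
4       · ─ ·       L          
                               
5       ·                      
        │                      
6   · ─ C                      
Cursor: (0,0)                  
                               
                               
                               


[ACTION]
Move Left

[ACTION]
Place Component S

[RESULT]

   0 1 2 3 4 5                 
0  [S]                         
                               
1                       L      
                               
2       G   · ─ C ─ C          
            │                  
3           ·                  
                               
4       · ─ ·       L          
                               
5       ·                      
        │                      
6   · ─ C                      
Cursor: (0,0)                  
                               
                               
                               


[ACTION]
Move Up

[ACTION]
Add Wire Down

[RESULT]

   0 1 2 3 4 5                 
0  [S]                         
    │                          
1   ·                   L      
                               
2       G   · ─ C ─ C          
            │                  
3           ·                  
                               
4       · ─ ·       L          
                               
5       ·                      
        │                      
6   · ─ C                      
Cursor: (0,0)                  
                               
                               
                               


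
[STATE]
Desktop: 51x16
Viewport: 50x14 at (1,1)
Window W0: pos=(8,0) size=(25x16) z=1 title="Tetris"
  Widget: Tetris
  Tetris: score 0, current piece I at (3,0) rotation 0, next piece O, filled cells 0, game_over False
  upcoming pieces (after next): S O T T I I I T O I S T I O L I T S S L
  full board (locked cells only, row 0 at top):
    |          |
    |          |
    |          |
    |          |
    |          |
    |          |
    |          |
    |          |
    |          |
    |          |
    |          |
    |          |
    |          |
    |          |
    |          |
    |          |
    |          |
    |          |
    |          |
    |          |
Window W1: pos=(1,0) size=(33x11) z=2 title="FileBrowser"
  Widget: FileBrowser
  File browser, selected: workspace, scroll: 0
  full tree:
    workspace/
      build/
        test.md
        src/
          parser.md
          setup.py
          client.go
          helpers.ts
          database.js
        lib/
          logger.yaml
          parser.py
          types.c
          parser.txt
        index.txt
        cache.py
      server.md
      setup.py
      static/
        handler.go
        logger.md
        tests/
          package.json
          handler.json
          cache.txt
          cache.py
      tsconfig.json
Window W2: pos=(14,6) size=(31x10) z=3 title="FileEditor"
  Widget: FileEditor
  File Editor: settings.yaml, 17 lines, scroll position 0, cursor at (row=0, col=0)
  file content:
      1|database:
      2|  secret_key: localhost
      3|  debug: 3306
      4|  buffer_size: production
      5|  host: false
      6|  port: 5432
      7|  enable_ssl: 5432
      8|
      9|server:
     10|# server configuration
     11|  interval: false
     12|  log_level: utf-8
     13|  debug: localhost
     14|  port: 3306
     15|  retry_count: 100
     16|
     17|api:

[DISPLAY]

┃ FileBrowser                   ┃                 
┠───────────────────────────────┨                 
┃> [-] workspace/               ┃                 
┃    [+] build/                 ┃                 
┃    server.md                  ┃                 
┃    setup.py┏━━━━━━━━━━━━━━━━━━━━━━━━━━━━━┓      
┃    [+] stat┃ FileEditor                  ┃      
┃    tsconfig┠─────────────────────────────┨      
┃            ┃█atabase:                   ▲┃      
┗━━━━━━━━━━━━┃  secret_key: localhost     █┃      
       ┃     ┃  debug: 3306               ░┃      
       ┃     ┃  buffer_size: production   ░┃      
       ┃     ┃  host: false               ░┃      
       ┃     ┃  port: 5432                ▼┃      


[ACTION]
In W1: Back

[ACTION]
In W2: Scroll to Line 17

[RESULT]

┃ FileBrowser                   ┃                 
┠───────────────────────────────┨                 
┃> [-] workspace/               ┃                 
┃    [+] build/                 ┃                 
┃    server.md                  ┃                 
┃    setup.py┏━━━━━━━━━━━━━━━━━━━━━━━━━━━━━┓      
┃    [+] stat┃ FileEditor                  ┃      
┃    tsconfig┠─────────────────────────────┨      
┃            ┃  log_level: utf-8          ▲┃      
┗━━━━━━━━━━━━┃  debug: localhost          ░┃      
       ┃     ┃  port: 3306                ░┃      
       ┃     ┃  retry_count: 100          ░┃      
       ┃     ┃                            █┃      
       ┃     ┃api:                        ▼┃      


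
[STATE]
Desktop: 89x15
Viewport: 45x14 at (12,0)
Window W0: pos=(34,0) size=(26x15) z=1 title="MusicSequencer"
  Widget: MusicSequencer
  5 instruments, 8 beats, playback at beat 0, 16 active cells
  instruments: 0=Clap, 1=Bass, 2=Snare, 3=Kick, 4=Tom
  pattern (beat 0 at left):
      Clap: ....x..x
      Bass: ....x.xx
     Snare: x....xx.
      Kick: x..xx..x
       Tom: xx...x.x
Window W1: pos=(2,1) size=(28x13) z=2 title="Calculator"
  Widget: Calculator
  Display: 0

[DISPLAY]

                      ┏━━━━━━━━━━━━━━━━━━━━━━
━━━━━━━━━━━━━━━━━┓    ┃ MusicSequencer       
or               ┃    ┠──────────────────────
─────────────────┨    ┃      ▼1234567        
                0┃    ┃  Clap····█··█        
───┬───┐         ┃    ┃  Bass····█·██        
 9 │ ÷ │         ┃    ┃ Snare█····██·        
───┼───┤         ┃    ┃  Kick█··██··█        
 6 │ × │         ┃    ┃   Tom██···█·█        
───┼───┤         ┃    ┃                      
 3 │ - │         ┃    ┃                      
───┼───┤         ┃    ┃                      
 = │ + │         ┃    ┃                      
━━━━━━━━━━━━━━━━━┛    ┃                      


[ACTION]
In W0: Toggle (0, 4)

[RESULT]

                      ┏━━━━━━━━━━━━━━━━━━━━━━
━━━━━━━━━━━━━━━━━┓    ┃ MusicSequencer       
or               ┃    ┠──────────────────────
─────────────────┨    ┃      ▼1234567        
                0┃    ┃  Clap·······█        
───┬───┐         ┃    ┃  Bass····█·██        
 9 │ ÷ │         ┃    ┃ Snare█····██·        
───┼───┤         ┃    ┃  Kick█··██··█        
 6 │ × │         ┃    ┃   Tom██···█·█        
───┼───┤         ┃    ┃                      
 3 │ - │         ┃    ┃                      
───┼───┤         ┃    ┃                      
 = │ + │         ┃    ┃                      
━━━━━━━━━━━━━━━━━┛    ┃                      


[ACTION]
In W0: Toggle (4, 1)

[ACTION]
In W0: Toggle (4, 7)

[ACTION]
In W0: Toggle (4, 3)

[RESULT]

                      ┏━━━━━━━━━━━━━━━━━━━━━━
━━━━━━━━━━━━━━━━━┓    ┃ MusicSequencer       
or               ┃    ┠──────────────────────
─────────────────┨    ┃      ▼1234567        
                0┃    ┃  Clap·······█        
───┬───┐         ┃    ┃  Bass····█·██        
 9 │ ÷ │         ┃    ┃ Snare█····██·        
───┼───┤         ┃    ┃  Kick█··██··█        
 6 │ × │         ┃    ┃   Tom█··█·█··        
───┼───┤         ┃    ┃                      
 3 │ - │         ┃    ┃                      
───┼───┤         ┃    ┃                      
 = │ + │         ┃    ┃                      
━━━━━━━━━━━━━━━━━┛    ┃                      


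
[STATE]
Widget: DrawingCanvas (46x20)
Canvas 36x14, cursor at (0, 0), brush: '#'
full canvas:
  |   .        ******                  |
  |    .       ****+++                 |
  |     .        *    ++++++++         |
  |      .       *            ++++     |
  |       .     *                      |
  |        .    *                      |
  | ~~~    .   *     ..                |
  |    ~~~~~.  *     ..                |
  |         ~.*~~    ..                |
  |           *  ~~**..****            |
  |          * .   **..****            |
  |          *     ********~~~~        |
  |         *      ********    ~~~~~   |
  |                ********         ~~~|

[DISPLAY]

+  .        ******                            
    .       ****+++                           
     .        *    ++++++++                   
      .       *            ++++               
       .     *                                
        .    *                                
 ~~~    .   *     ..                          
    ~~~~~.  *     ..                          
         ~.*~~    ..                          
           *  ~~**..****                      
          * .   **..****                      
          *     ********~~~~                  
         *      ********    ~~~~~             
                ********         ~~~          
                                              
                                              
                                              
                                              
                                              
                                              


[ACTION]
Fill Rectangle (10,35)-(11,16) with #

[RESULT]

+  .        ******                            
    .       ****+++                           
     .        *    ++++++++                   
      .       *            ++++               
       .     *                                
        .    *                                
 ~~~    .   *     ..                          
    ~~~~~.  *     ..                          
         ~.*~~    ..                          
           *  ~~**..****                      
          * .   ####################          
          *     ####################          
         *      ********    ~~~~~             
                ********         ~~~          
                                              
                                              
                                              
                                              
                                              
                                              


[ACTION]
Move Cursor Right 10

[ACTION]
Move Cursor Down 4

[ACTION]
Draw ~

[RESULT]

   .        ******                            
    .       ****+++                           
     .        *    ++++++++                   
      .       *            ++++               
       .  ~  *                                
        .    *                                
 ~~~    .   *     ..                          
    ~~~~~.  *     ..                          
         ~.*~~    ..                          
           *  ~~**..****                      
          * .   ####################          
          *     ####################          
         *      ********    ~~~~~             
                ********         ~~~          
                                              
                                              
                                              
                                              
                                              
                                              


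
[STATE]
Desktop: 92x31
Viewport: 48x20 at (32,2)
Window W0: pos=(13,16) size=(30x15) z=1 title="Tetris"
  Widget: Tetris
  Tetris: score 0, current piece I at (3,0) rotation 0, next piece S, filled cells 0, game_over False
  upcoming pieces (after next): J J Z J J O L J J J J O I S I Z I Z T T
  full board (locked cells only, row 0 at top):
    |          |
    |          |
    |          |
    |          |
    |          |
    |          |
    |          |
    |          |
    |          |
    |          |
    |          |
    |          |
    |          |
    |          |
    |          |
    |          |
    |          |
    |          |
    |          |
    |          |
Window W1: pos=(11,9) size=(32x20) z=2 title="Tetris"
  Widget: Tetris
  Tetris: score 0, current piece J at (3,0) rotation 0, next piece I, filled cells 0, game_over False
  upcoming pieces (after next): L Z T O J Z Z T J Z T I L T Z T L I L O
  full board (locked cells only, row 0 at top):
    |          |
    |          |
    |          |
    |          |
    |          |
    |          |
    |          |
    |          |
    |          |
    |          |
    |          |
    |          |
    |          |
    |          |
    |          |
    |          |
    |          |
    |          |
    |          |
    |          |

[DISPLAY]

                                                
                                                
                                                
                                                
                                                
                                                
                                                
━━━━━━━━━━┓                                     
          ┃                                     
──────────┨                                     
          ┃                                     
          ┃                                     
          ┃                                     
          ┃                                     
          ┃                                     
          ┃                                     
          ┃                                     
          ┃                                     
          ┃                                     
          ┃                                     


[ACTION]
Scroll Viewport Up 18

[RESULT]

                                                
                                                
                                                
                                                
                                                
                                                
                                                
                                                
                                                
━━━━━━━━━━┓                                     
          ┃                                     
──────────┨                                     
          ┃                                     
          ┃                                     
          ┃                                     
          ┃                                     
          ┃                                     
          ┃                                     
          ┃                                     
          ┃                                     


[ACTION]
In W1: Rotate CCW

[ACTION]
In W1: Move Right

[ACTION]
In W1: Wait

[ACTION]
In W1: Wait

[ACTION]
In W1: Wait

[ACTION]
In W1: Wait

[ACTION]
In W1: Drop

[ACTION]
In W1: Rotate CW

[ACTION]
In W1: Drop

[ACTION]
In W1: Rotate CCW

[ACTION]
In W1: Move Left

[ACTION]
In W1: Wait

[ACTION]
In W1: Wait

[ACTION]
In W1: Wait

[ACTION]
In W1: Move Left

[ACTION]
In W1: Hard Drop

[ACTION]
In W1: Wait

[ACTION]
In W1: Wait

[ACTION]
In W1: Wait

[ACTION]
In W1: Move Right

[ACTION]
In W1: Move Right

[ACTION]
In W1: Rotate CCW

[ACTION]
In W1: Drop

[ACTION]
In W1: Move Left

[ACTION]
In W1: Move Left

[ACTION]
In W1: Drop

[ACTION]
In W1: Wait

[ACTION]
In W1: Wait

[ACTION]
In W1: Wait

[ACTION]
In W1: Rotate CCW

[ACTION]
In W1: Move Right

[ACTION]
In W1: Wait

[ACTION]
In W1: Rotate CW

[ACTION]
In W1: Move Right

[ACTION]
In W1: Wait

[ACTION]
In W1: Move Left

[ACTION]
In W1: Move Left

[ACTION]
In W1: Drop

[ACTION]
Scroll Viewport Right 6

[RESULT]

                                                
                                                
                                                
                                                
                                                
                                                
                                                
                                                
                                                
━━━━┓                                           
    ┃                                           
────┨                                           
    ┃                                           
    ┃                                           
    ┃                                           
    ┃                                           
    ┃                                           
    ┃                                           
    ┃                                           
    ┃                                           


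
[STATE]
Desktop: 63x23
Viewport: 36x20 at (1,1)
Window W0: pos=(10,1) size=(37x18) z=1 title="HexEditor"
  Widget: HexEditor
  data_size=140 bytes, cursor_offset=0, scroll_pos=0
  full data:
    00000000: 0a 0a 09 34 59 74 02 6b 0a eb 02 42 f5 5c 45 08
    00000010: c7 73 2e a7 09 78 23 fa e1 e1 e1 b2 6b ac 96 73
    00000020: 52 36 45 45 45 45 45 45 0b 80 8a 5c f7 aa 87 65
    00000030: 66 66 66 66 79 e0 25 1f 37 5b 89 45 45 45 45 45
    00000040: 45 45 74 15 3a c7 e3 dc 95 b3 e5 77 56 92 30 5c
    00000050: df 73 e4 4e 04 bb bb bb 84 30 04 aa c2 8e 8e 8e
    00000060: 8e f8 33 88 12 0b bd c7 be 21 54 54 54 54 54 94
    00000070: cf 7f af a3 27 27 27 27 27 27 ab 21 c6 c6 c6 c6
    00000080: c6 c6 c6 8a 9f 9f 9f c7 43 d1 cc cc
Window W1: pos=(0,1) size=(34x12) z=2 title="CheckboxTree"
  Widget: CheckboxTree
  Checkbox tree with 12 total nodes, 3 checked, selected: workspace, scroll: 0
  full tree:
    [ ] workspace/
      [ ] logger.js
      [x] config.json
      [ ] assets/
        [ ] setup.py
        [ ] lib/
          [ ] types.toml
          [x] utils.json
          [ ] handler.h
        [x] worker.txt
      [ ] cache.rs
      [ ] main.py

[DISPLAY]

━━━━━━━━━━━━━━━━━━━━━━━━━━━━━━━━┓━━━
 CheckboxTree                   ┃   
────────────────────────────────┨───
>[-] workspace/                 ┃9 7
   [ ] logger.js                ┃9 7
   [x] config.json              ┃5 4
   [-] assets/                  ┃9 e
     [ ] setup.py               ┃a c
     [-] lib/                   ┃4 b
       [ ] types.toml           ┃2 0
       [x] utils.json           ┃7 2
━━━━━━━━━━━━━━━━━━━━━━━━━━━━━━━━┛f 9
         ┃                          
         ┃                          
         ┃                          
         ┃                          
         ┃                          
         ┗━━━━━━━━━━━━━━━━━━━━━━━━━━
                                    
                                    


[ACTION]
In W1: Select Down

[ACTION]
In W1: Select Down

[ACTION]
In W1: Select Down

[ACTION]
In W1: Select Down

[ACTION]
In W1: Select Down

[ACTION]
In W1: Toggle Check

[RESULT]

━━━━━━━━━━━━━━━━━━━━━━━━━━━━━━━━┓━━━
 CheckboxTree                   ┃   
────────────────────────────────┨───
 [-] workspace/                 ┃9 7
   [ ] logger.js                ┃9 7
   [x] config.json              ┃5 4
   [-] assets/                  ┃9 e
     [ ] setup.py               ┃a c
>    [x] lib/                   ┃4 b
       [x] types.toml           ┃2 0
       [x] utils.json           ┃7 2
━━━━━━━━━━━━━━━━━━━━━━━━━━━━━━━━┛f 9
         ┃                          
         ┃                          
         ┃                          
         ┃                          
         ┃                          
         ┗━━━━━━━━━━━━━━━━━━━━━━━━━━
                                    
                                    


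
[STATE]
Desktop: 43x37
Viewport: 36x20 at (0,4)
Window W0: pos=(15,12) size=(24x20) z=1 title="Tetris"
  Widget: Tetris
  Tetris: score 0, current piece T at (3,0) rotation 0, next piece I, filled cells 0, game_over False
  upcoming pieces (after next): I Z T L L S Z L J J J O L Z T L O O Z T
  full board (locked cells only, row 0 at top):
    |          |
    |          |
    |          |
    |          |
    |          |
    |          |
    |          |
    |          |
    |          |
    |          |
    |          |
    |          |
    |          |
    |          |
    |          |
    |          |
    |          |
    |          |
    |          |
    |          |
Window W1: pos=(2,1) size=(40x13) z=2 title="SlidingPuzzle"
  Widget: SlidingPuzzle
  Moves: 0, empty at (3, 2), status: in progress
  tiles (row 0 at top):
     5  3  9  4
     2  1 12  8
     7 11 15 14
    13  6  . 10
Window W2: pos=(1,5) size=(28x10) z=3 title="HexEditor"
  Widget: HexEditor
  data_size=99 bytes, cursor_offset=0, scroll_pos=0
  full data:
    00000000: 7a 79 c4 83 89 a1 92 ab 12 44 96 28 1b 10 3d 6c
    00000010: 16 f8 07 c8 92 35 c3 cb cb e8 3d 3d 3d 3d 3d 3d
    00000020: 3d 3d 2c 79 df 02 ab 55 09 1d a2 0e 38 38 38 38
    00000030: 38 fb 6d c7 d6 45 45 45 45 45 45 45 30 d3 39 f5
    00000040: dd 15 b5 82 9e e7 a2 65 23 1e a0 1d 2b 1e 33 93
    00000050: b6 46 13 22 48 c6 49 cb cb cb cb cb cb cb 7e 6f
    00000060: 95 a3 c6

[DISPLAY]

  ┃┌────┬────┬────┬────┐            
 ┏━━━━━━━━━━━━━━━━━━━━━━━━━━┓       
 ┃ HexEditor                ┃       
 ┠──────────────────────────┨       
 ┃00000000  7A 79 c4 83 89 a┃       
 ┃00000010  16 f8 07 c8 92 3┃       
 ┃00000020  3d 3d 2c 79 df 0┃       
 ┃00000030  38 fb 6d c7 d6 4┃       
 ┃00000040  dd 15 b5 82 9e e┃       
 ┃00000050  b6 46 13 22 48 c┃━━━━━━━
 ┗━━━━━━━━━━━━━━━━━━━━━━━━━━┛───────
               ┃          │Next:    
               ┃          │████     
               ┃          │         
               ┃          │         
               ┃          │         
               ┃          │         
               ┃          │Score:   
               ┃          │0        
               ┃          │         


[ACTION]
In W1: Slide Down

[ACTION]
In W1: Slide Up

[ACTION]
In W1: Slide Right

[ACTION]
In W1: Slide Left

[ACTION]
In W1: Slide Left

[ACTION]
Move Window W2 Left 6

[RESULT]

  ┃┌────┬────┬────┬────┐            
┏━━━━━━━━━━━━━━━━━━━━━━━━━━┓        
┃ HexEditor                ┃        
┠──────────────────────────┨        
┃00000000  7A 79 c4 83 89 a┃        
┃00000010  16 f8 07 c8 92 3┃        
┃00000020  3d 3d 2c 79 df 0┃        
┃00000030  38 fb 6d c7 d6 4┃        
┃00000040  dd 15 b5 82 9e e┃        
┃00000050  b6 46 13 22 48 c┃━━━━━━━━
┗━━━━━━━━━━━━━━━━━━━━━━━━━━┛────────
               ┃          │Next:    
               ┃          │████     
               ┃          │         
               ┃          │         
               ┃          │         
               ┃          │         
               ┃          │Score:   
               ┃          │0        
               ┃          │         


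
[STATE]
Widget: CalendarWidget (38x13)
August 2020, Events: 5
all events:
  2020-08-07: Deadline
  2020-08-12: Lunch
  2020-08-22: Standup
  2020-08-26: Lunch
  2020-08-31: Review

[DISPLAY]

             August 2020              
Mo Tu We Th Fr Sa Su                  
                1  2                  
 3  4  5  6  7*  8  9                 
10 11 12* 13 14 15 16                 
17 18 19 20 21 22* 23                 
24 25 26* 27 28 29 30                 
31*                                   
                                      
                                      
                                      
                                      
                                      


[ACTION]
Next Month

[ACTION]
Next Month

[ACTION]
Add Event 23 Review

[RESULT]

             October 2020             
Mo Tu We Th Fr Sa Su                  
          1  2  3  4                  
 5  6  7  8  9 10 11                  
12 13 14 15 16 17 18                  
19 20 21 22 23* 24 25                 
26 27 28 29 30 31                     
                                      
                                      
                                      
                                      
                                      
                                      


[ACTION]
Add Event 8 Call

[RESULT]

             October 2020             
Mo Tu We Th Fr Sa Su                  
          1  2  3  4                  
 5  6  7  8*  9 10 11                 
12 13 14 15 16 17 18                  
19 20 21 22 23* 24 25                 
26 27 28 29 30 31                     
                                      
                                      
                                      
                                      
                                      
                                      


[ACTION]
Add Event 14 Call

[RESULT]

             October 2020             
Mo Tu We Th Fr Sa Su                  
          1  2  3  4                  
 5  6  7  8*  9 10 11                 
12 13 14* 15 16 17 18                 
19 20 21 22 23* 24 25                 
26 27 28 29 30 31                     
                                      
                                      
                                      
                                      
                                      
                                      
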